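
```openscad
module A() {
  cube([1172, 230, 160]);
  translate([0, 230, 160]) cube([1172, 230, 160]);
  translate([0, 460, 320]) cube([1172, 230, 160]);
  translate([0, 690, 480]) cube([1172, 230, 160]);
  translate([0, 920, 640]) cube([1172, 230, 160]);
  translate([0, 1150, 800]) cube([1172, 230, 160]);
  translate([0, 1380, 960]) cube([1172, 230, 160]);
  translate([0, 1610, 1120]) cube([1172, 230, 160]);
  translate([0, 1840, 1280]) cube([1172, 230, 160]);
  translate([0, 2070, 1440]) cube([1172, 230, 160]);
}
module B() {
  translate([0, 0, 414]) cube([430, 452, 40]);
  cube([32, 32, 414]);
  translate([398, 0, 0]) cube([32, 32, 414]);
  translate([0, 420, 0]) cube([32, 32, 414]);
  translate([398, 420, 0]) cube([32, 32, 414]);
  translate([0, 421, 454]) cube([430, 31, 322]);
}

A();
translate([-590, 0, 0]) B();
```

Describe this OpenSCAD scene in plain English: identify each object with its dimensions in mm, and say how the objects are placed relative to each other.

A is a run of 10 identical solid stair steps. Each tread is 1172×230 mm and each step block is 160 mm high. Step 1 rests on the floor; step k is offset from step 1 by (k−1)×230 mm in y and (k−1)×160 mm in z.

B is a chair: 430×452 mm seat, 40 mm thick, top at z = 454 mm, on four 32 mm square corner legs flush with the seat edges. A 31 mm thick backrest slab spans the full seat width, extending 322 mm above the seat top, its back face flush with the seat's +y edge.

The chair is on the floor beside the staircase on its −x side.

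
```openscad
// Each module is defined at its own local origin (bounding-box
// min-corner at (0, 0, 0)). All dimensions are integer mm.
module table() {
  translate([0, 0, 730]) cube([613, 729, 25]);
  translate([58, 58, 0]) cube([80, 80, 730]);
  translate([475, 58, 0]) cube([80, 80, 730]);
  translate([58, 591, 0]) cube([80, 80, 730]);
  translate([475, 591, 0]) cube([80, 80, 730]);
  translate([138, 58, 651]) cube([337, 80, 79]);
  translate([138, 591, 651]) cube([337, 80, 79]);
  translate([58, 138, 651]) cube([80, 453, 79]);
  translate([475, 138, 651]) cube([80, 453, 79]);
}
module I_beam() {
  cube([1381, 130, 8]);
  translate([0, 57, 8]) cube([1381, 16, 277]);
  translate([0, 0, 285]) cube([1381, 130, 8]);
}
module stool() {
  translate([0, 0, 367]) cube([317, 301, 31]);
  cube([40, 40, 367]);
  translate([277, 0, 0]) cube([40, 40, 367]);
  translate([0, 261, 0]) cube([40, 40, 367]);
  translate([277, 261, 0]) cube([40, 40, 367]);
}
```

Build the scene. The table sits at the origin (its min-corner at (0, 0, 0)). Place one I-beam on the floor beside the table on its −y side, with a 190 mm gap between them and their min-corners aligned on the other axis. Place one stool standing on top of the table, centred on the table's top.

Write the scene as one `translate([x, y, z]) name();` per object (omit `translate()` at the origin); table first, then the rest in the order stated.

table();
translate([0, -320, 0]) I_beam();
translate([148, 214, 755]) stool();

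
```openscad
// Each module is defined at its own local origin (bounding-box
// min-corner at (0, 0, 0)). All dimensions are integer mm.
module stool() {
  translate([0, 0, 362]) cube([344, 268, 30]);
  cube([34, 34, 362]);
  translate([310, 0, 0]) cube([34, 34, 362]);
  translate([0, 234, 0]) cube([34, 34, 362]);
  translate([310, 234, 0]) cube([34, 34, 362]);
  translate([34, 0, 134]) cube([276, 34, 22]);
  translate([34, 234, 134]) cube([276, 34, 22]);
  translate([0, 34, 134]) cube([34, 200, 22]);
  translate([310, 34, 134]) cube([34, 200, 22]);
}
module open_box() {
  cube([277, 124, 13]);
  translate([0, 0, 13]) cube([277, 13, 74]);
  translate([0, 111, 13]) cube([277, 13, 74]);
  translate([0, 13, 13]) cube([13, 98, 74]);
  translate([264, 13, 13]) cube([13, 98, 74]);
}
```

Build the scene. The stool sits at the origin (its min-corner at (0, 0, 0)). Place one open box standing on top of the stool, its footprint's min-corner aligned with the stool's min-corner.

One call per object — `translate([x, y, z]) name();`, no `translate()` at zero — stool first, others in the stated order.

stool();
translate([0, 0, 392]) open_box();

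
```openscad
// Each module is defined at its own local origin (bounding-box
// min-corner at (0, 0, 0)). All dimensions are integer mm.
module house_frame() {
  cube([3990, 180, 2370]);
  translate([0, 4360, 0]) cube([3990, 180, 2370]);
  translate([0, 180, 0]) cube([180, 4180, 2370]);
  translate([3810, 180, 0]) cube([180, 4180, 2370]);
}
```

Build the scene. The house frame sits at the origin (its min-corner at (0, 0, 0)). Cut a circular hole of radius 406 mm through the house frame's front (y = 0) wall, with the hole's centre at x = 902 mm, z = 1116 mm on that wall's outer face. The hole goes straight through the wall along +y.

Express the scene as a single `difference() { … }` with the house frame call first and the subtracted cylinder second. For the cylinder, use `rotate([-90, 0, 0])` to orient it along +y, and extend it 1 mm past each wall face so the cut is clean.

difference() {
  house_frame();
  translate([902, -1, 1116]) rotate([-90, 0, 0]) cylinder(h = 182, r = 406);
}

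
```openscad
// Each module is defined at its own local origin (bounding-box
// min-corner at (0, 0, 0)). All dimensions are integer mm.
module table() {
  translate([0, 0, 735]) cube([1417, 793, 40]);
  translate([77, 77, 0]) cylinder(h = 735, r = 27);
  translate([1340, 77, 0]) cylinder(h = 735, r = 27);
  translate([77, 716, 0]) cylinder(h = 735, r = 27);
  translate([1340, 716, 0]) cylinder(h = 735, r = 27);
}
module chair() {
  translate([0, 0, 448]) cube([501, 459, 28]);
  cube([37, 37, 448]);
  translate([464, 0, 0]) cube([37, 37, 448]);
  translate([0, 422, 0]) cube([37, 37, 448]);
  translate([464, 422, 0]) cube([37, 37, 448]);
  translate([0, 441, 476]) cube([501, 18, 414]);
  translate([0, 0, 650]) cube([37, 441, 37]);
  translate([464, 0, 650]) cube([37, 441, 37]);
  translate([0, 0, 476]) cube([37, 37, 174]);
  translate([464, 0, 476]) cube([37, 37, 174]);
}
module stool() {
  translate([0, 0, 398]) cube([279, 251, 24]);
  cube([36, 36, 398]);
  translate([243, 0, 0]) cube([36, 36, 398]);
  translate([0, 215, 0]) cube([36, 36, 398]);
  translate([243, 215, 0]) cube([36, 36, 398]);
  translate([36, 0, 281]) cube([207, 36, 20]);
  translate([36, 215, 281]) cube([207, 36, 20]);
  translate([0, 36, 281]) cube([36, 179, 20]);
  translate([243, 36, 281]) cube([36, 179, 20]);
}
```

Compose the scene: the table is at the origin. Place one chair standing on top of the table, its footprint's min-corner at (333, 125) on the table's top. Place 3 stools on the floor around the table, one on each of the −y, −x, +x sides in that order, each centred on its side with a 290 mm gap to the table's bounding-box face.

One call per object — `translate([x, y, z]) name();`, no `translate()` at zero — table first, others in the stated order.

table();
translate([333, 125, 775]) chair();
translate([569, -541, 0]) stool();
translate([-569, 271, 0]) stool();
translate([1707, 271, 0]) stool();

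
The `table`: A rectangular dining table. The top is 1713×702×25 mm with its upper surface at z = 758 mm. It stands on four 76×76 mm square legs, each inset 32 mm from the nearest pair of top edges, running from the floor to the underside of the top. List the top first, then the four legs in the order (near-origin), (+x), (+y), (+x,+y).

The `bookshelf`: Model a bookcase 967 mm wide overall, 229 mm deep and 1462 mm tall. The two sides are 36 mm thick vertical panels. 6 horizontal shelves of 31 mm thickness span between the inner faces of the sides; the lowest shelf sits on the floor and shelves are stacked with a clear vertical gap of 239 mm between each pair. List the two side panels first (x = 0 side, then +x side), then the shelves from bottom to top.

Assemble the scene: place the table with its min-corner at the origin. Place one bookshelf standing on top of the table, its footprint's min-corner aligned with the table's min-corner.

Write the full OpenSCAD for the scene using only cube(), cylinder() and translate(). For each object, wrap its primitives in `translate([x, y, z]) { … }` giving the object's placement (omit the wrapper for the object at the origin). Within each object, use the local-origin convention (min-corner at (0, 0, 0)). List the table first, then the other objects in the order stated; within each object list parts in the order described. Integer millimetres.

translate([0, 0, 733]) cube([1713, 702, 25]);
translate([32, 32, 0]) cube([76, 76, 733]);
translate([1605, 32, 0]) cube([76, 76, 733]);
translate([32, 594, 0]) cube([76, 76, 733]);
translate([1605, 594, 0]) cube([76, 76, 733]);
translate([0, 0, 758]) {
  cube([36, 229, 1462]);
  translate([931, 0, 0]) cube([36, 229, 1462]);
  translate([36, 0, 0]) cube([895, 229, 31]);
  translate([36, 0, 270]) cube([895, 229, 31]);
  translate([36, 0, 540]) cube([895, 229, 31]);
  translate([36, 0, 810]) cube([895, 229, 31]);
  translate([36, 0, 1080]) cube([895, 229, 31]);
  translate([36, 0, 1350]) cube([895, 229, 31]);
}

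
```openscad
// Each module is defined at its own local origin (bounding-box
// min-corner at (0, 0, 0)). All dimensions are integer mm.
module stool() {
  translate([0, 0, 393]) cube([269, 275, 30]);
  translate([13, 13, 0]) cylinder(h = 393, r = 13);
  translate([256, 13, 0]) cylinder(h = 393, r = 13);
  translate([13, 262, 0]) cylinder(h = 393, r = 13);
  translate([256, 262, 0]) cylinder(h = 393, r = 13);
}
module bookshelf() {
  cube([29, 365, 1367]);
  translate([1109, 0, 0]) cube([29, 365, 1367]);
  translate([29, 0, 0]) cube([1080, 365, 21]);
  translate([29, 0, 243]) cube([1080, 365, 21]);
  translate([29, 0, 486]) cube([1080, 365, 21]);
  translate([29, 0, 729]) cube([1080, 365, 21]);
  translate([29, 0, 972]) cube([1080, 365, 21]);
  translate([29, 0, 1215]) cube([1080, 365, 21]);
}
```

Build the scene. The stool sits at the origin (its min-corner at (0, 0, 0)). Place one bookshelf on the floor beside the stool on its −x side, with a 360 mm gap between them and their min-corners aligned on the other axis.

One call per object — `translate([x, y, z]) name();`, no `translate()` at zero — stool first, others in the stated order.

stool();
translate([-1498, 0, 0]) bookshelf();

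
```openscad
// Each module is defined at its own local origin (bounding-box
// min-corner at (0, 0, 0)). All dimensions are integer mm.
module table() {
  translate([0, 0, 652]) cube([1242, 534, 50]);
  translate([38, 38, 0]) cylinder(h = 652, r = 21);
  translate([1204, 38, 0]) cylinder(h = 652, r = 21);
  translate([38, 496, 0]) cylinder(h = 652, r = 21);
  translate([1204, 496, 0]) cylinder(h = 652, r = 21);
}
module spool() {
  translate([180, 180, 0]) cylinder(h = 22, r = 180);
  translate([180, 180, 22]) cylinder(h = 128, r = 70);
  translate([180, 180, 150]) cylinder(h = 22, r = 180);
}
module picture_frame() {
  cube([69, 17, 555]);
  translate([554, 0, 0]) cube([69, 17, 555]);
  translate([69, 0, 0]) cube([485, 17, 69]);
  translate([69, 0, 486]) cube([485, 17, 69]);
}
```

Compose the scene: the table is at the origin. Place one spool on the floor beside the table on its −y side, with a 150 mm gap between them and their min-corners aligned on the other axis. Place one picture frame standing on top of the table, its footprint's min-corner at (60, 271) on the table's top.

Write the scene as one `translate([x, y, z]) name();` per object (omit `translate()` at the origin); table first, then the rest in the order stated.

table();
translate([0, -510, 0]) spool();
translate([60, 271, 702]) picture_frame();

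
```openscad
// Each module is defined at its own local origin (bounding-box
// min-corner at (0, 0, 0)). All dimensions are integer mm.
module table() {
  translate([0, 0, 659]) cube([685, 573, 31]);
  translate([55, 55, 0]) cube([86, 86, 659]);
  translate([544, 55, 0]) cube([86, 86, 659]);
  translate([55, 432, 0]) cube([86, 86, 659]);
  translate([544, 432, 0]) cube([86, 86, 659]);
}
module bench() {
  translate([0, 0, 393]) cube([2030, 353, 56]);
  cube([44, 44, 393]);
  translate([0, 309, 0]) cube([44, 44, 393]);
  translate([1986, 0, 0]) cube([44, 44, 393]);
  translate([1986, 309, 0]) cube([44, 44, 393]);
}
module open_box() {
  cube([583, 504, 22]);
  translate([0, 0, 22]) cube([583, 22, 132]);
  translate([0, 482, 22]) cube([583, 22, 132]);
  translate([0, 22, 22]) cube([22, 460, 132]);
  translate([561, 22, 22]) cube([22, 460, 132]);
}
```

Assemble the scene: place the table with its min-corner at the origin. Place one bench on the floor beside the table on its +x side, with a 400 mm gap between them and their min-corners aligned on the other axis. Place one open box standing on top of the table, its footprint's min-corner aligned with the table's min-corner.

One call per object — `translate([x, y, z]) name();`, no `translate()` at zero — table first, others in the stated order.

table();
translate([1085, 0, 0]) bench();
translate([0, 0, 690]) open_box();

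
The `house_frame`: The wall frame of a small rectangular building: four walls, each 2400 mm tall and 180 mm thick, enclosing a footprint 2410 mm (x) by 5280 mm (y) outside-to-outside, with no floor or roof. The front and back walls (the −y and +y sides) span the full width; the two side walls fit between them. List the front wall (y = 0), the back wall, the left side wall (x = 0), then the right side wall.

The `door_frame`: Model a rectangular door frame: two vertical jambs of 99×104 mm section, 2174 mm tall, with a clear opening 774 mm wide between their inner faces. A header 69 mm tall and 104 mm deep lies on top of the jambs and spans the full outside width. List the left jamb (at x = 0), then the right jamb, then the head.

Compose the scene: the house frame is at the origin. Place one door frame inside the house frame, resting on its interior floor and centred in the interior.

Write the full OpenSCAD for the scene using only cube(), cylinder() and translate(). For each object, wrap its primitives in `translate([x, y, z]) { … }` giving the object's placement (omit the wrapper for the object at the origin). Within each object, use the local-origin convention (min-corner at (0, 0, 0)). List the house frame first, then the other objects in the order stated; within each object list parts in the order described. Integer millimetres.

cube([2410, 180, 2400]);
translate([0, 5100, 0]) cube([2410, 180, 2400]);
translate([0, 180, 0]) cube([180, 4920, 2400]);
translate([2230, 180, 0]) cube([180, 4920, 2400]);
translate([719, 2588, 0]) {
  cube([99, 104, 2174]);
  translate([873, 0, 0]) cube([99, 104, 2174]);
  translate([0, 0, 2174]) cube([972, 104, 69]);
}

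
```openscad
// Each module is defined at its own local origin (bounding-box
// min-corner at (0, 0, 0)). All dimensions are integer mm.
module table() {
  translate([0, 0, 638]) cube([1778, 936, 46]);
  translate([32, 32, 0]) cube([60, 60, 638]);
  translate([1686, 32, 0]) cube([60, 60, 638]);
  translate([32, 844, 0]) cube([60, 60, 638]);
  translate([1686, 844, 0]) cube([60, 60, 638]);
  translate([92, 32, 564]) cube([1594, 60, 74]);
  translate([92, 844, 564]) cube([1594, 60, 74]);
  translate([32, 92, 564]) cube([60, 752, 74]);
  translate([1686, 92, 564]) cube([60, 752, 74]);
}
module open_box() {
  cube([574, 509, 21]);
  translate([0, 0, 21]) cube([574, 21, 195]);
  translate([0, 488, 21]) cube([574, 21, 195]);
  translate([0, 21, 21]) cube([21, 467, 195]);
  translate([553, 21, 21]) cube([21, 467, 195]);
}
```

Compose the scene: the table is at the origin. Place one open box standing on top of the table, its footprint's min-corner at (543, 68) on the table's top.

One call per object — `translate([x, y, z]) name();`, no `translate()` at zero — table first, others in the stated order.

table();
translate([543, 68, 684]) open_box();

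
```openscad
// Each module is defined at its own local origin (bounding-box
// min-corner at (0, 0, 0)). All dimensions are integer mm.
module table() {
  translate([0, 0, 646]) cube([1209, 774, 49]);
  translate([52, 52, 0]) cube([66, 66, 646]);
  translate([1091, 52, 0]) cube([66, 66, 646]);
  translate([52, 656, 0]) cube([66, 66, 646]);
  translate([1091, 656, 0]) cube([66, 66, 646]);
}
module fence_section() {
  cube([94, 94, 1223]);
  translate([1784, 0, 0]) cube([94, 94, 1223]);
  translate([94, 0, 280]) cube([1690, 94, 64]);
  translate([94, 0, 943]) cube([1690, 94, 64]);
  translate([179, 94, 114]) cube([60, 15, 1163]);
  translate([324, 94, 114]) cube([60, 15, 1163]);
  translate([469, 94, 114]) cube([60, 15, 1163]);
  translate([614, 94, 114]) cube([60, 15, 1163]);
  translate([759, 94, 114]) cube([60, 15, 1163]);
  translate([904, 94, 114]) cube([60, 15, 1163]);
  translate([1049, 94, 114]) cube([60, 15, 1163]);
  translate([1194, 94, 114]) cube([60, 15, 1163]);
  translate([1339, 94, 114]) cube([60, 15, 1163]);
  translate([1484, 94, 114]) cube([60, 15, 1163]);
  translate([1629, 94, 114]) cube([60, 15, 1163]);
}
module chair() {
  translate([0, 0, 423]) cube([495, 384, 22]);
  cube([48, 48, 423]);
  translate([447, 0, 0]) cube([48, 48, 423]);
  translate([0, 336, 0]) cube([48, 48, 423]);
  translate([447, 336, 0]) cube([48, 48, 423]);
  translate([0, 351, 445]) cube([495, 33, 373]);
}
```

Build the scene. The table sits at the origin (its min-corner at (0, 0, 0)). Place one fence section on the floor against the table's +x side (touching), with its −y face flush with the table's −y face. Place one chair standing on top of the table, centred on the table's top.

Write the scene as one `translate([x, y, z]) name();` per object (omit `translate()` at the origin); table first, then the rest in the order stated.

table();
translate([1209, 0, 0]) fence_section();
translate([357, 195, 695]) chair();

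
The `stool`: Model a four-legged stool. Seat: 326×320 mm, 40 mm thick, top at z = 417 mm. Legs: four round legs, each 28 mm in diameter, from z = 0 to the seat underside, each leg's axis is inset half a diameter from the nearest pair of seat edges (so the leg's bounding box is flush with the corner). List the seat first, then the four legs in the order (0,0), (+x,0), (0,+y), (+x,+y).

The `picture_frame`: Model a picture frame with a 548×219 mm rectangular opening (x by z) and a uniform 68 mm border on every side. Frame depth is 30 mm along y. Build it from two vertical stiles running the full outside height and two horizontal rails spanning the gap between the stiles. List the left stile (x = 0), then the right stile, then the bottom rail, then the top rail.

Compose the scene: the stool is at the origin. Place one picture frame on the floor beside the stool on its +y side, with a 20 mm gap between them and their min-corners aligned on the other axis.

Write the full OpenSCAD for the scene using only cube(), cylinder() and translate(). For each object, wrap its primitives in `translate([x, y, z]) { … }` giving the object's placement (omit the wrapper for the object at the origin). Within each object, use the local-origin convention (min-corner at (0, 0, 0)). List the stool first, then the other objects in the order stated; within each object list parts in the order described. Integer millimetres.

translate([0, 0, 377]) cube([326, 320, 40]);
translate([14, 14, 0]) cylinder(h = 377, r = 14);
translate([312, 14, 0]) cylinder(h = 377, r = 14);
translate([14, 306, 0]) cylinder(h = 377, r = 14);
translate([312, 306, 0]) cylinder(h = 377, r = 14);
translate([0, 340, 0]) {
  cube([68, 30, 355]);
  translate([616, 0, 0]) cube([68, 30, 355]);
  translate([68, 0, 0]) cube([548, 30, 68]);
  translate([68, 0, 287]) cube([548, 30, 68]);
}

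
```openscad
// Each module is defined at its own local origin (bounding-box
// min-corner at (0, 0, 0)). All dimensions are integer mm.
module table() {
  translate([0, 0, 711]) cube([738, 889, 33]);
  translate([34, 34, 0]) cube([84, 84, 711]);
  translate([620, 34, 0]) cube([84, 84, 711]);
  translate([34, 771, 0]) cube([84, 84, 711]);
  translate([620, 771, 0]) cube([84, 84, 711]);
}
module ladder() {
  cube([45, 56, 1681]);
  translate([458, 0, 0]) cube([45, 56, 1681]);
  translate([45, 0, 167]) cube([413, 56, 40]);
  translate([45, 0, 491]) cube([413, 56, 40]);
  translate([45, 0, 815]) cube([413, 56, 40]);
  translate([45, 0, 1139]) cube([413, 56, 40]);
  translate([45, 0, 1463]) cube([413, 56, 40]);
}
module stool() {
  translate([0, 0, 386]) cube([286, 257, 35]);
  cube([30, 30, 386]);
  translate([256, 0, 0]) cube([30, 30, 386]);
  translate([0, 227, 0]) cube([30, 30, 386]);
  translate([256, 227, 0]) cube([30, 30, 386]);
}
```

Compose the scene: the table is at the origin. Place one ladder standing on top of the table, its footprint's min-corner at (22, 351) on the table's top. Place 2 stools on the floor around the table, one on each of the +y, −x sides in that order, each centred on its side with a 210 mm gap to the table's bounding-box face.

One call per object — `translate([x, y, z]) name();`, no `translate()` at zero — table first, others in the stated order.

table();
translate([22, 351, 744]) ladder();
translate([226, 1099, 0]) stool();
translate([-496, 316, 0]) stool();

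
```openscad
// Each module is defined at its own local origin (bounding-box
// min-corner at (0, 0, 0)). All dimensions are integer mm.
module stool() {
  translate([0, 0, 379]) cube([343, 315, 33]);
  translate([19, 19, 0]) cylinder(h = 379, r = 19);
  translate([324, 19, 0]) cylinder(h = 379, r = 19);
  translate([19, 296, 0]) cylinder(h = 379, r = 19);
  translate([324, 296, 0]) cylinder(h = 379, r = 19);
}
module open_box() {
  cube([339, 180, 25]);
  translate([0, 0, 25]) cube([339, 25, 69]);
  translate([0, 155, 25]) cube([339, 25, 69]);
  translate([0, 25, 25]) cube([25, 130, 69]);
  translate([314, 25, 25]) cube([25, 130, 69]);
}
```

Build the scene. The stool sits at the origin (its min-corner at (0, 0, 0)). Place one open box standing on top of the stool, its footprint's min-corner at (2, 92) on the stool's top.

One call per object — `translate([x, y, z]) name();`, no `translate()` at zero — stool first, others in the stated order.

stool();
translate([2, 92, 412]) open_box();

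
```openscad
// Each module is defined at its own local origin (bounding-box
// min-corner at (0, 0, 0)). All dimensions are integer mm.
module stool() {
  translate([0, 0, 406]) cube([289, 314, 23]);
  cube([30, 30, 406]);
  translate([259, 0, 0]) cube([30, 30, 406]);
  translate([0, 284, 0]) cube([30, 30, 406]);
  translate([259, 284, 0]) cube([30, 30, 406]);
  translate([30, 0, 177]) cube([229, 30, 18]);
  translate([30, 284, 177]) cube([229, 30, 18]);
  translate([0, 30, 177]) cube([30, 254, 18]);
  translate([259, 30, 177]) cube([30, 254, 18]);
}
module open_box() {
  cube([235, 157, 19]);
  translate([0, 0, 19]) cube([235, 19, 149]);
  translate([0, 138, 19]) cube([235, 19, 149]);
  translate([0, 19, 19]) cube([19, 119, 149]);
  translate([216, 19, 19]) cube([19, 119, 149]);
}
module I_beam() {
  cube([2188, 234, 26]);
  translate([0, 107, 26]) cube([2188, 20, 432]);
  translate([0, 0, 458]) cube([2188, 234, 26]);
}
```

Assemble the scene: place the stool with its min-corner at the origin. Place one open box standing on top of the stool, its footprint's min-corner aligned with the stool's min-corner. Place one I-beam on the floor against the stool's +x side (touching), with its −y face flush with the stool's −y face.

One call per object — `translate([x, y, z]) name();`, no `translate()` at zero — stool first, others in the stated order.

stool();
translate([0, 0, 429]) open_box();
translate([289, 0, 0]) I_beam();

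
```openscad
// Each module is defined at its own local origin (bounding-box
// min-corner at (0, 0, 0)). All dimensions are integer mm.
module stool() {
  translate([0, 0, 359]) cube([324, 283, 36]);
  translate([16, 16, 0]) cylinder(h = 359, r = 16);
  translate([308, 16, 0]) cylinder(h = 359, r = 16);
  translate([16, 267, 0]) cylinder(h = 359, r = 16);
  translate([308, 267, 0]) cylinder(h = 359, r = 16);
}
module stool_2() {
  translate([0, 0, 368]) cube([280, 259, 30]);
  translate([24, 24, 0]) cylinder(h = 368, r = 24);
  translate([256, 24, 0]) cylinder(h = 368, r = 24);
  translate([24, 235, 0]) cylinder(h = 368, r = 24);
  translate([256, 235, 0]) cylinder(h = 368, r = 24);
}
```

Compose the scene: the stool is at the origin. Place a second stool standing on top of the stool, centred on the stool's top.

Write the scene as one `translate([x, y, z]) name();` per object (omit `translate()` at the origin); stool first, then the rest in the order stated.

stool();
translate([22, 12, 395]) stool_2();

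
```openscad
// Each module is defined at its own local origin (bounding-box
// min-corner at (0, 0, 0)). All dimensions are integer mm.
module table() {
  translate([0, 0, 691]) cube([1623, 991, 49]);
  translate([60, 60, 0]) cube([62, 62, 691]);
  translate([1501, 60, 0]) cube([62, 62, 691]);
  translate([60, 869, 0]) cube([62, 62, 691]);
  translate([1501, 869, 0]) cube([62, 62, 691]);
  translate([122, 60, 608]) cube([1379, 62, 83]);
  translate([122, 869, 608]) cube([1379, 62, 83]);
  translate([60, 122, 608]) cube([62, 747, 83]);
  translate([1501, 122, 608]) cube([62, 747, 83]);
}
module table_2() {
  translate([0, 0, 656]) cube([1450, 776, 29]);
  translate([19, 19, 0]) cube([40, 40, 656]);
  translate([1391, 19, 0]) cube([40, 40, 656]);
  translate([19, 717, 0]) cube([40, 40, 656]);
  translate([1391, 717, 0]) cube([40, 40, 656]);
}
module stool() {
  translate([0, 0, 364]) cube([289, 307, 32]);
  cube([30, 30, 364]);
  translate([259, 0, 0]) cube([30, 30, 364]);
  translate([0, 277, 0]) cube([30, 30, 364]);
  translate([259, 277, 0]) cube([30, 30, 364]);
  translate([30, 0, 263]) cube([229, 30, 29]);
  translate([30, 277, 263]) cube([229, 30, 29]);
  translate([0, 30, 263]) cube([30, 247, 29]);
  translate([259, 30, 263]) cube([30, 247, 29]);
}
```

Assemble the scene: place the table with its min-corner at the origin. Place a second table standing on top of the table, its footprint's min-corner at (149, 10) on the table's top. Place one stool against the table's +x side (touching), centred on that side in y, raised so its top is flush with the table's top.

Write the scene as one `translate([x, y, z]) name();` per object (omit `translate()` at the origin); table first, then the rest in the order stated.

table();
translate([149, 10, 740]) table_2();
translate([1623, 342, 344]) stool();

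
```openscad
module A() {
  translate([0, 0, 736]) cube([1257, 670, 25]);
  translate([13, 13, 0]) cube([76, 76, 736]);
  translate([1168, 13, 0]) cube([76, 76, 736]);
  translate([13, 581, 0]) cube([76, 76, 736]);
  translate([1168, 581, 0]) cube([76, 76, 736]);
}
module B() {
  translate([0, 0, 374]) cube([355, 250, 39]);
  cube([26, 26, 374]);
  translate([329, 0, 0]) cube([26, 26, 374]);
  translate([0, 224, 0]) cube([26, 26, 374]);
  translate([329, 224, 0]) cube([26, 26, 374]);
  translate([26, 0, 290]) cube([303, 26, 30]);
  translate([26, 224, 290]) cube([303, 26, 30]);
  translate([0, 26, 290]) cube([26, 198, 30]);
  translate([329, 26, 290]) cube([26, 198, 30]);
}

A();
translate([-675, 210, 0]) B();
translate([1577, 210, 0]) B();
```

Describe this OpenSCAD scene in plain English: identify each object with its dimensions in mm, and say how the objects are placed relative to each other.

A is a rectangular dining table. The top is 1257×670×25 mm with its upper surface at z = 761 mm. It stands on four 76×76 mm square legs, each inset 13 mm from the nearest pair of top edges, running from the floor to the underside of the top.

B is a simple wooden stool: a rectangular seat 355 mm (x) by 250 mm (y), 39 mm thick, top face at z = 413 mm, on four square legs, each 26×26 mm in cross-section. The legs rest on z = 0, each flush with a corner of the seat. Four stretchers, 26 mm wide and 30 mm tall, connect adjacent legs with their undersides at z = 290 mm, each running between the inner faces of the legs it joins and aligned with the legs' outer faces on the other axis.

Two stools sit around the table at the −x, +x sides.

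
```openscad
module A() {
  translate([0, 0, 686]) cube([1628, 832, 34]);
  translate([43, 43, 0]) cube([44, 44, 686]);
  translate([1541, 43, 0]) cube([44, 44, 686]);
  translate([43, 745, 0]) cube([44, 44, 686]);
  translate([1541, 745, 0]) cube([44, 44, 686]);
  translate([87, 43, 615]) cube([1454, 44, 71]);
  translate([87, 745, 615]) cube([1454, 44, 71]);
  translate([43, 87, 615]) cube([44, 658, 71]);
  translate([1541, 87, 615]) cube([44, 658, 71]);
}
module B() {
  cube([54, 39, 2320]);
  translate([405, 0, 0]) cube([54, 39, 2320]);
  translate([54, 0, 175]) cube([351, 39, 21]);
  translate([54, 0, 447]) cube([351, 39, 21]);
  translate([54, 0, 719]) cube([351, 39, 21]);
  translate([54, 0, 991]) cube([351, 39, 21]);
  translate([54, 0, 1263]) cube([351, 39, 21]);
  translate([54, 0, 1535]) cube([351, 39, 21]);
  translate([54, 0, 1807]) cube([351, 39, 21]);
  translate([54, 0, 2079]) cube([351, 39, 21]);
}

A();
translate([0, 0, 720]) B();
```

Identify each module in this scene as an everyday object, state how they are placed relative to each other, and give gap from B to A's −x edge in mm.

The ladder's min-x is at 0; the table's min-x is 0; gap = 0 mm.

A is a table. B is a ladder. The ladder is on top of the table. The gap from the ladder to the table's −x edge is 0 mm.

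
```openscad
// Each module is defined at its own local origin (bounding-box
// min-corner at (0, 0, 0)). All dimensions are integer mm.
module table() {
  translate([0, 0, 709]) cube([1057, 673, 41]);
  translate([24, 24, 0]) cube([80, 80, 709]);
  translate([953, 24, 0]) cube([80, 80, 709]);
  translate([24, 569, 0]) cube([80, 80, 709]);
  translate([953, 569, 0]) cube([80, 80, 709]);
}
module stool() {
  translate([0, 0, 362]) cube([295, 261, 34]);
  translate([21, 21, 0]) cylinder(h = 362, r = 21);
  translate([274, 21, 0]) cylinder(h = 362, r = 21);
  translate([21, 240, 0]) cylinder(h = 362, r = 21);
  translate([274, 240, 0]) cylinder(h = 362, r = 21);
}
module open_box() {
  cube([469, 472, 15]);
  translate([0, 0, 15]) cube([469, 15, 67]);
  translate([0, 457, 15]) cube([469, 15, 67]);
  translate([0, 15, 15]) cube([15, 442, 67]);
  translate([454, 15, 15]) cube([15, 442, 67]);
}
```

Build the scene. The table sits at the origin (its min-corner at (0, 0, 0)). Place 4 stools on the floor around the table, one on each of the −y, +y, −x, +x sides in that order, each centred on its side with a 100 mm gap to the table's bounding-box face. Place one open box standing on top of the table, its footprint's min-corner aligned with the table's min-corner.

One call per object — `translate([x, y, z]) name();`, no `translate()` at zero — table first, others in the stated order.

table();
translate([381, -361, 0]) stool();
translate([381, 773, 0]) stool();
translate([-395, 206, 0]) stool();
translate([1157, 206, 0]) stool();
translate([0, 0, 750]) open_box();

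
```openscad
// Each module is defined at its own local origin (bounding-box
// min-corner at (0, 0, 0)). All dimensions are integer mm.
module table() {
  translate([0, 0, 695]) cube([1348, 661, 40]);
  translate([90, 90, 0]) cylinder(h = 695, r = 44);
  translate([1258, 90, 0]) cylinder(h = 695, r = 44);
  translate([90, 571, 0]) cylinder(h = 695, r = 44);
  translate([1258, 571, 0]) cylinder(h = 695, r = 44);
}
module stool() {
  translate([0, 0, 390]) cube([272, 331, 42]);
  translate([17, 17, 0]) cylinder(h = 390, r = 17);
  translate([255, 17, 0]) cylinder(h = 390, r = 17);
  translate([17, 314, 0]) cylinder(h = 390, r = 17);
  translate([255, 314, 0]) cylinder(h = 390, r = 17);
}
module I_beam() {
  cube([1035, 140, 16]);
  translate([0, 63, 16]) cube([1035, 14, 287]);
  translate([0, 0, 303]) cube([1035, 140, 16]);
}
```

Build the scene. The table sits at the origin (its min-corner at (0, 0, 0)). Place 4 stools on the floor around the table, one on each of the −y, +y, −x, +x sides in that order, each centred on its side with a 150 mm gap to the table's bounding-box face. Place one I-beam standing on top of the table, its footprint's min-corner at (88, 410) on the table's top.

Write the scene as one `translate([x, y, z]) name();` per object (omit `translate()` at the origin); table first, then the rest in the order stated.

table();
translate([538, -481, 0]) stool();
translate([538, 811, 0]) stool();
translate([-422, 165, 0]) stool();
translate([1498, 165, 0]) stool();
translate([88, 410, 735]) I_beam();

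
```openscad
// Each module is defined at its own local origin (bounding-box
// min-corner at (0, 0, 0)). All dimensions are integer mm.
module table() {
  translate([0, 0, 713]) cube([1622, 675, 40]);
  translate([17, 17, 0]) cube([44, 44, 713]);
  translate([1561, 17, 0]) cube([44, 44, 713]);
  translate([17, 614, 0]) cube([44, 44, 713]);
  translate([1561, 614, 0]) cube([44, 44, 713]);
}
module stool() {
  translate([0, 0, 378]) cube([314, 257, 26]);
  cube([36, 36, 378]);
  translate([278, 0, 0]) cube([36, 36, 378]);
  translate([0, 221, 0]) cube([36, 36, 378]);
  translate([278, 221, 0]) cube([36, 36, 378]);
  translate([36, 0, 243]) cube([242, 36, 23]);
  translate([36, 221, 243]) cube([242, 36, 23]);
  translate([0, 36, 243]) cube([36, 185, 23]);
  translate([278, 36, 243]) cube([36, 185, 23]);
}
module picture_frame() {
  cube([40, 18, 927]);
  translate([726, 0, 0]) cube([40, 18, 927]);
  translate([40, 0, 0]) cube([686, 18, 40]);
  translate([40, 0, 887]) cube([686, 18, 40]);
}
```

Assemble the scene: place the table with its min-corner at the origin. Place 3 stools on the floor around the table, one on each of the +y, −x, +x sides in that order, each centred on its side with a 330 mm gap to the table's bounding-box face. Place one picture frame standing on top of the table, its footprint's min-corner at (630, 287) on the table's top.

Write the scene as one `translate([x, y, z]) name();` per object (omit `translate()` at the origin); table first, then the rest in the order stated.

table();
translate([654, 1005, 0]) stool();
translate([-644, 209, 0]) stool();
translate([1952, 209, 0]) stool();
translate([630, 287, 753]) picture_frame();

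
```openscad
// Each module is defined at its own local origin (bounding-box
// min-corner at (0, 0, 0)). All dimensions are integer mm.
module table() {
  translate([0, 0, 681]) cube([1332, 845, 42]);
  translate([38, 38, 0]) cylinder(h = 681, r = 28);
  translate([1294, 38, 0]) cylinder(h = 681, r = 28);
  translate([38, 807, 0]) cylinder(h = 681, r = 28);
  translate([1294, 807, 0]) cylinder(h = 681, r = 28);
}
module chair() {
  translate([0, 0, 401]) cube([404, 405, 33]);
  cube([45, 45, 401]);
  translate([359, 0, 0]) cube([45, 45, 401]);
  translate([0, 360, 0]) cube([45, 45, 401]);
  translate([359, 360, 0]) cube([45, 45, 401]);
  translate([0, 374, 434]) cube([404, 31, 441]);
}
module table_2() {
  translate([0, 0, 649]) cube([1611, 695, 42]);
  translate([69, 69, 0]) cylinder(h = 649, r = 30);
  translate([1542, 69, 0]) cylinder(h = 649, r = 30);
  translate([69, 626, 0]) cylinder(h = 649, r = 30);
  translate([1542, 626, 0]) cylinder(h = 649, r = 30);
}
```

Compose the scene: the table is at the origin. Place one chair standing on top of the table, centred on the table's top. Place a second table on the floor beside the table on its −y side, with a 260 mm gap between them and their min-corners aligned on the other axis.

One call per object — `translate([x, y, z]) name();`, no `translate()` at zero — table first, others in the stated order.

table();
translate([464, 220, 723]) chair();
translate([0, -955, 0]) table_2();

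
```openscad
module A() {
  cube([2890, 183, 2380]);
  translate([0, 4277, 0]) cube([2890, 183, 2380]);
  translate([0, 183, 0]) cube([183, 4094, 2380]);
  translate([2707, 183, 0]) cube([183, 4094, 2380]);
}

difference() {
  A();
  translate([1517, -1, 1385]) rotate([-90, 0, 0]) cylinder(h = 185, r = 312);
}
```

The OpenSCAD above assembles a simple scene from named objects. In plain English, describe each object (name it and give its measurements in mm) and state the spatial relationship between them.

A is the wall frame of a small rectangular building: four walls, each 2380 mm tall and 183 mm thick, enclosing a footprint 2890 mm (x) by 4460 mm (y) outside-to-outside, with no floor or roof. The front and back walls (the −y and +y sides) span the full width; the two side walls fit between them.

The house frame has a circular hole of radius 312 mm through its front wall, centred at (x = 1517, z = 1385).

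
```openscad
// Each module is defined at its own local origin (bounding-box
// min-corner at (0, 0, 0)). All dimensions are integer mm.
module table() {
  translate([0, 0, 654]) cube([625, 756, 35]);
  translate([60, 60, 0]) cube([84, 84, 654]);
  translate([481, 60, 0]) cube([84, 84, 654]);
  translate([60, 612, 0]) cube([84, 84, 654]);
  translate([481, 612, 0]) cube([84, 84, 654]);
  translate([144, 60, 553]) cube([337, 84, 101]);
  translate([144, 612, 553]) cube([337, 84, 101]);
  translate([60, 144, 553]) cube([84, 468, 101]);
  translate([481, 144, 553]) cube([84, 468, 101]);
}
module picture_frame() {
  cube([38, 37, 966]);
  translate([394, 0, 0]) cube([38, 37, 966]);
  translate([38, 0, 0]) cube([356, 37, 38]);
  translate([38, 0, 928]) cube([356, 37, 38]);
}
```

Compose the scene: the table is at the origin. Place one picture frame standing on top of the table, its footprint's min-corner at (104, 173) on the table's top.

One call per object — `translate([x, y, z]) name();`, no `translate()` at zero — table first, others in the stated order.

table();
translate([104, 173, 689]) picture_frame();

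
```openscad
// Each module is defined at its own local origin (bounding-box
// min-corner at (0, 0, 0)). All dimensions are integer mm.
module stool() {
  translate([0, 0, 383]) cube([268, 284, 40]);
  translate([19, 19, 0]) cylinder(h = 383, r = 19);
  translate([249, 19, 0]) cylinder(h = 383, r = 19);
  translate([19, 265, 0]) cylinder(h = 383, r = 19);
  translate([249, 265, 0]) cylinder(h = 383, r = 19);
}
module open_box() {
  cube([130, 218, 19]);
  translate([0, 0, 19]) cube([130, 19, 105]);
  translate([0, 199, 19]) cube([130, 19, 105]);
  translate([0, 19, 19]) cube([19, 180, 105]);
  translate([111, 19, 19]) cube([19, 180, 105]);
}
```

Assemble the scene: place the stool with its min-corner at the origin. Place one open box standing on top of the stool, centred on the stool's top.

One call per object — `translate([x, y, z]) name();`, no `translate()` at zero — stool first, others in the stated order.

stool();
translate([69, 33, 423]) open_box();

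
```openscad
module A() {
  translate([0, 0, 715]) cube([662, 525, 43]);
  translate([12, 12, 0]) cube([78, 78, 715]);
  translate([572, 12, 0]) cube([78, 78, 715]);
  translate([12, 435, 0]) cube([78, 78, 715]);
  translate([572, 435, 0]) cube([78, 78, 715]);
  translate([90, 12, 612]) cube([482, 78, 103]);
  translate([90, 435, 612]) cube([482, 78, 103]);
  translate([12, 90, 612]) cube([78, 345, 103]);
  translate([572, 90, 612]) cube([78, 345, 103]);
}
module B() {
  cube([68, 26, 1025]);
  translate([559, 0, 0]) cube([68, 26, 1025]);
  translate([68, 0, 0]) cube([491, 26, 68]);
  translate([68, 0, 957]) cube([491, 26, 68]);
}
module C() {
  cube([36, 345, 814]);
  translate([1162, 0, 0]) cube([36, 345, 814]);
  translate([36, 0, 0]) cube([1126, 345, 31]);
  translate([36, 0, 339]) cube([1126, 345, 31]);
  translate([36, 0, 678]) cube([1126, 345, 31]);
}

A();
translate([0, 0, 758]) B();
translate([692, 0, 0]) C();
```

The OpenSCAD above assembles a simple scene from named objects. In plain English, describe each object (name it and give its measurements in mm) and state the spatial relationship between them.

A is a table: top 662 mm (x) × 525 mm (y), 43 mm thick, upper face at z = 758 mm, on four 78×78 mm square legs, each inset 12 mm from the nearest pair of top edges, running from z = 0 to the bottom of the top. Four apron rails, 78 mm thick and 103 mm tall, run between adjacent legs with their top edges flush with the underside of the top and their outer faces flush with the legs' outer faces.

B is a picture frame with a 491×889 mm rectangular opening (x by z) and a uniform 68 mm border on every side. Frame depth is 26 mm along y. It is built from two vertical stiles running the full outside height and two horizontal rails spanning the gap between the stiles.

C is an open bookshelf. Two side panels, each 36 mm thick, 345 mm deep and 814 mm tall, stand 1198 mm apart (outside-to-outside). Between them sit 3 shelves, each 31 mm thick and 345 mm deep, spanning the full gap between the sides. The bottom shelf rests on the floor (its underside at z = 0) and the clear gap between one shelf's top and the next shelf's underside is 308 mm.

The picture frame is on top of the table. The bookshelf is on the floor beside the table on its +x side.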